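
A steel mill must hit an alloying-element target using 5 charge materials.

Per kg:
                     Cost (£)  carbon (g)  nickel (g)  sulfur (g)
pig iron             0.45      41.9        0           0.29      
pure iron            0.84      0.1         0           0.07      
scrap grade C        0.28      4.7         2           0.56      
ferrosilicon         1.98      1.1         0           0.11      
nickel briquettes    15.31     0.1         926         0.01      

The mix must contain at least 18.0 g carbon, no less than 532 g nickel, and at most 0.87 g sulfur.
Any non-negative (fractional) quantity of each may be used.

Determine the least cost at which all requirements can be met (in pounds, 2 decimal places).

This is a linear program. Let x1 = kg of pig iron, x2 = kg of pure iron, x3 = kg of scrap grade C, x4 = kg of ferrosilicon, x5 = kg of nickel briquettes.
Minimise 0.45x1 + 0.84x2 + 0.28x3 + 1.98x4 + 15.31x5 s.t.:
  41.9x1 + 0.1x2 + 4.7x3 + 1.1x4 + 0.1x5 ≥ 18   (carbon)
  2x3 + 926x5 ≥ 532   (nickel)
  0.29x1 + 0.07x2 + 0.56x3 + 0.11x4 + 0.01x5 ≤ 0.87   (sulfur)
  x1, x2, x3, x4, x5 ≥ 0.
At the optimum only pig iron, nickel briquettes are positive (pure iron, scrap grade C, ferrosilicon = 0). There the carbon and nickel constraints are tight.
That vertex is x1 = 0.4282, x5 = 0.5745.
Objective = 0.45·0.4282 + 15.31·0.5745 = 8.9883.

£8.99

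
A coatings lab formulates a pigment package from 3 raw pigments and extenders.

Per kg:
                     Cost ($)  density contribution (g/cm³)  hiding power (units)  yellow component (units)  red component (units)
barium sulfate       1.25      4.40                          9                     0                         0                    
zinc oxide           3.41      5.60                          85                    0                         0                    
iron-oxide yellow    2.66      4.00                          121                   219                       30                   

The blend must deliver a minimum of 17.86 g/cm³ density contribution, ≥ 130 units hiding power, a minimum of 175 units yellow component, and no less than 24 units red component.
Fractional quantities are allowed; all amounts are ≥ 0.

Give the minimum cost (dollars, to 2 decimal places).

$6.34

This is a linear program. Let x1 = kg of barium sulfate, x2 = kg of zinc oxide, x3 = kg of iron-oxide yellow.
Minimize 1.25x1 + 3.41x2 + 2.66x3 with:
  4.4x1 + 5.6x2 + 4x3 ≥ 17.86   (density contribution)
  9x1 + 85x2 + 121x3 ≥ 130   (hiding power)
  219x3 ≥ 175   (yellow component)
  30x3 ≥ 24   (red component)
  x1, x2, x3 ≥ 0.
The cheapest feasible vertex uses only barium sulfate, iron-oxide yellow; zinc oxide is not used. Binding constraints: density contribution and hiding power.
That vertex is x1 = 3.306, x3 = 0.8285.
Cost = 1.25·3.306 + 2.66·0.8285 = 6.3363.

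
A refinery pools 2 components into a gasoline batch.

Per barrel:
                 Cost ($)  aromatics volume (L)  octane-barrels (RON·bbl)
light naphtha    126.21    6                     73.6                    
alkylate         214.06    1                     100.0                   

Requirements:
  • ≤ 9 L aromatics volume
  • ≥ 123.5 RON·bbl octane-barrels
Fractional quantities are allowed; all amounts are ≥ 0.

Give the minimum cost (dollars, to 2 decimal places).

$218.14

Let x1 = barrels of light naphtha, x2 = barrels of alkylate.
min 126.21x1 + 214.06x2 with:
  6x1 + 1x2 ≤ 9   (aromatics volume)
  73.6x1 + 100x2 ≥ 123.5   (octane-barrels)
  x1, x2 ≥ 0.
Both inputs are positive at the optimum. The aromatics volume and octane-barrels requirements are met with equality.
Optimal quantities: light naphtha = 1.4751 barrels, alkylate = 0.14932 barrels.
Cost = 126.21·1.4751 + 214.06·0.14932 = 218.1358.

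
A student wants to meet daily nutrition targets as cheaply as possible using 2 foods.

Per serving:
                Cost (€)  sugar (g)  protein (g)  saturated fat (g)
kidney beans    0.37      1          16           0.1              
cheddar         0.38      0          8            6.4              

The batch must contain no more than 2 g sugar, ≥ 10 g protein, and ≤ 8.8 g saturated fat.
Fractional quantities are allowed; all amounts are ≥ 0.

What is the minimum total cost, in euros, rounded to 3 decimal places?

Let x1 = servings of kidney beans, x2 = servings of cheddar.
min 0.37x1 + 0.38x2 s.t.:
  1x1 ≤ 2   (sugar)
  16x1 + 8x2 ≥ 10   (protein)
  0.1x1 + 6.4x2 ≤ 8.8   (saturated fat)
  x1, x2 ≥ 0.
At the optimum only kidney beans is positive (cheddar = 0). Binding constraint: protein.
Solving gives x1 = 0.625.
Total cost: 0.37·0.625 = 0.23125.

€0.231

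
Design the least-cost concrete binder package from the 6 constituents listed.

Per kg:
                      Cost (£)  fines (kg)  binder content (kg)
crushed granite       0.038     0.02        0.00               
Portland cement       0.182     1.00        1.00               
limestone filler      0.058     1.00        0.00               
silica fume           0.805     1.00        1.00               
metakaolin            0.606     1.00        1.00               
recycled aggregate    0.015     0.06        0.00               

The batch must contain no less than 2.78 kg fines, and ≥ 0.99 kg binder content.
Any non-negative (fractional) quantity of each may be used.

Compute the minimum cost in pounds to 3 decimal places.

Set it up as a linear program. Let x1 = kg of crushed granite, x2 = kg of Portland cement, x3 = kg of limestone filler, x4 = kg of silica fume, x5 = kg of metakaolin, x6 = kg of recycled aggregate.
Minimize 0.038x1 + 0.182x2 + 0.058x3 + 0.805x4 + 0.606x5 + 0.015x6 with:
  0.02x1 + 1x2 + 1x3 + 1x4 + 1x5 + 0.06x6 ≥ 2.78   (fines)
  1x2 + 1x4 + 1x5 ≥ 0.99   (binder content)
  x1, x2, x3, x4, x5, x6 ≥ 0.
At the optimum only Portland cement, limestone filler are positive (crushed granite, silica fume, metakaolin, recycled aggregate = 0). Binding constraints: fines and binder content.
Solving gives x2 = 0.99, x3 = 1.79.
Hence cost = 0.182·0.99 + 0.058·1.79 = £0.28400.

£0.284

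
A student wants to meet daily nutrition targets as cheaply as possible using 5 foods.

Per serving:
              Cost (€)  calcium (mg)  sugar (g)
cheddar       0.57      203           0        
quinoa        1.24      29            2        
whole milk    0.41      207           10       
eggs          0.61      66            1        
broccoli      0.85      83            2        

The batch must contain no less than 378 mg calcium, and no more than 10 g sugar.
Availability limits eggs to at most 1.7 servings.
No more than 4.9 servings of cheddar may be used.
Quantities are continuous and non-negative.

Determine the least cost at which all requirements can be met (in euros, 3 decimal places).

Set it up as a linear program. Let x1 = servings of cheddar, x2 = servings of quinoa, x3 = servings of whole milk, x4 = servings of eggs, x5 = servings of broccoli.
min 0.57x1 + 1.24x2 + 0.41x3 + 0.61x4 + 0.85x5 s.t.:
  203x1 + 29x2 + 207x3 + 66x4 + 83x5 ≥ 378   (calcium)
  2x2 + 10x3 + 1x4 + 2x5 ≤ 10   (sugar)
  x4 ≤ 1.7
  x1 ≤ 4.9
  x1, x2, x3, x4, x5 ≥ 0.
The minimum-cost mix takes nothing from quinoa, eggs, broccoli — only cheddar, whole milk. Binding constraints: calcium and sugar.
Solving gives x1 = 0.8424, x3 = 1.
Objective = 0.57·0.8424 + 0.41·1 = 0.89017.

€0.890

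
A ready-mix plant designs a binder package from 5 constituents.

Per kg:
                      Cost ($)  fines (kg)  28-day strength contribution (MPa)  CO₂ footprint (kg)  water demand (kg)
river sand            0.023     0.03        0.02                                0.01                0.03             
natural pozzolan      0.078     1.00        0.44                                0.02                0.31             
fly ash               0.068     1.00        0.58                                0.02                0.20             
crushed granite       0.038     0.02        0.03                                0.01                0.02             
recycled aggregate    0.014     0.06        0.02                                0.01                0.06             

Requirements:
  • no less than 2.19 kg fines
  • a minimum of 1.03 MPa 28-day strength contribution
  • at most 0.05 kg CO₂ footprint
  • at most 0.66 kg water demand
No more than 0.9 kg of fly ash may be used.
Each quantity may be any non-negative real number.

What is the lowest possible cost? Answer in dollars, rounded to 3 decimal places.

Let x1 = kg of river sand, x2 = kg of natural pozzolan, x3 = kg of fly ash, x4 = kg of crushed granite, x5 = kg of recycled aggregate.
Minimize 0.023x1 + 0.078x2 + 0.068x3 + 0.038x4 + 0.014x5 with:
  0.03x1 + 1x2 + 1x3 + 0.02x4 + 0.06x5 ≥ 2.19   (fines)
  0.02x1 + 0.44x2 + 0.58x3 + 0.03x4 + 0.02x5 ≥ 1.03   (28-day strength contribution)
  0.01x1 + 0.02x2 + 0.02x3 + 0.01x4 + 0.01x5 ≤ 0.05   (CO₂ footprint)
  0.03x1 + 0.31x2 + 0.2x3 + 0.02x4 + 0.06x5 ≤ 0.66   (water demand)
  x3 ≤ 0.9
  x1, x2, x3, x4, x5 ≥ 0.
The minimum-cost mix takes nothing from river sand, crushed granite, recycled aggregate — only natural pozzolan, fly ash. The fines and the fly ash cap requirements are met with equality.
Solving gives x2 = 1.29, x3 = 0.9.
Objective = 0.078·1.29 + 0.068·0.9 = 0.16182.

$0.162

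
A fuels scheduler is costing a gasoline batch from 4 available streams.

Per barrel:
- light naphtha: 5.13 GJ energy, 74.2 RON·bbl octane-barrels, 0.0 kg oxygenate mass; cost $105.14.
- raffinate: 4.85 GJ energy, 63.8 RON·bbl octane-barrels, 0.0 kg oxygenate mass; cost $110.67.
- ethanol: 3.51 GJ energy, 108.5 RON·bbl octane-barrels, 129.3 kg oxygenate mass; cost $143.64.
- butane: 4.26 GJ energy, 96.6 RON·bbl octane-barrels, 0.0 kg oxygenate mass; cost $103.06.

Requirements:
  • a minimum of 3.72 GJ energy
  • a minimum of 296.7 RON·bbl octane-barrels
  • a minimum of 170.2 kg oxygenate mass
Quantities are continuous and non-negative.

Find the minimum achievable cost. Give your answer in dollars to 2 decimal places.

Set it up as a linear program. Let x1 = barrels of light naphtha, x2 = barrels of raffinate, x3 = barrels of ethanol, x4 = barrels of butane.
Minimize 105.14x1 + 110.67x2 + 143.64x3 + 103.06x4 s.t.:
  5.13x1 + 4.85x2 + 3.51x3 + 4.26x4 ≥ 3.72   (energy)
  74.2x1 + 63.8x2 + 108.5x3 + 96.6x4 ≥ 296.7   (octane-barrels)
  129.3x3 ≥ 170.2   (oxygenate mass)
  x1, x2, x3, x4 ≥ 0.
The minimum-cost mix takes nothing from light naphtha, raffinate — only ethanol, butane. The octane-barrels and oxygenate mass requirements are met with equality.
That vertex is x3 = 1.3163, x4 = 1.593.
Hence cost = 143.64·1.3163 + 103.06·1.593 = $353.2479.

$353.25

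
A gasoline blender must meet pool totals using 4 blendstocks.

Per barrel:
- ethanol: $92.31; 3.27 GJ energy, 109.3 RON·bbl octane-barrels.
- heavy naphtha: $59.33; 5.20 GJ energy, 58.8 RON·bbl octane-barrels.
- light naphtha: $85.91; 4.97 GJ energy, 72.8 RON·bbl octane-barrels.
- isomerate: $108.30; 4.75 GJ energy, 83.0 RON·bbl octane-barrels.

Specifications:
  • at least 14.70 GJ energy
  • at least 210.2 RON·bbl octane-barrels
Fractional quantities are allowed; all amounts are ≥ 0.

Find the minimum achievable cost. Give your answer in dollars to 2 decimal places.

$201.16

Let x1 = barrels of ethanol, x2 = barrels of heavy naphtha, x3 = barrels of light naphtha, x4 = barrels of isomerate.
Minimise 92.31x1 + 59.33x2 + 85.91x3 + 108.3x4 subject to:
  3.27x1 + 5.2x2 + 4.97x3 + 4.75x4 ≥ 14.7   (energy)
  109.3x1 + 58.8x2 + 72.8x3 + 83x4 ≥ 210.2   (octane-barrels)
  x1, x2, x3, x4 ≥ 0.
The cheapest feasible vertex uses only ethanol, heavy naphtha; light naphtha, isomerate are not used. There the energy and octane-barrels constraints are tight.
So ethanol = 0.60806 barrels, heavy naphtha = 2.4445 barrels.
Objective = 92.31·0.60806 + 59.33·2.4445 = 201.1622.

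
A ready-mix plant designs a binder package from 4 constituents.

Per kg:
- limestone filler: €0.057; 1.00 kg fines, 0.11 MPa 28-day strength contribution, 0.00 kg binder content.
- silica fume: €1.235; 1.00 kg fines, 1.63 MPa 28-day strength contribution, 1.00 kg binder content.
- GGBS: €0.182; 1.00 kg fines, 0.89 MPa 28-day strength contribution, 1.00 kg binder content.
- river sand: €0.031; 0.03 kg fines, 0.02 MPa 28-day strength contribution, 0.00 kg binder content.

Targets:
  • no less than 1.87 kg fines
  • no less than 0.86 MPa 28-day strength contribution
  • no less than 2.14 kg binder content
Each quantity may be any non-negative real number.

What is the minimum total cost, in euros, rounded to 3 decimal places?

€0.389

Let x1 = kg of limestone filler, x2 = kg of silica fume, x3 = kg of GGBS, x4 = kg of river sand.
min 0.057x1 + 1.235x2 + 0.182x3 + 0.031x4 s.t.:
  1x1 + 1x2 + 1x3 + 0.03x4 ≥ 1.87   (fines)
  0.11x1 + 1.63x2 + 0.89x3 + 0.02x4 ≥ 0.86   (28-day strength contribution)
  1x2 + 1x3 ≥ 2.14   (binder content)
  x1, x2, x3, x4 ≥ 0.
The cheapest feasible vertex uses only GGBS; limestone filler, silica fume, river sand are not used. The binder content requirement is met with equality.
That vertex is x3 = 2.14.
Hence cost = 0.182·2.14 = €0.38948.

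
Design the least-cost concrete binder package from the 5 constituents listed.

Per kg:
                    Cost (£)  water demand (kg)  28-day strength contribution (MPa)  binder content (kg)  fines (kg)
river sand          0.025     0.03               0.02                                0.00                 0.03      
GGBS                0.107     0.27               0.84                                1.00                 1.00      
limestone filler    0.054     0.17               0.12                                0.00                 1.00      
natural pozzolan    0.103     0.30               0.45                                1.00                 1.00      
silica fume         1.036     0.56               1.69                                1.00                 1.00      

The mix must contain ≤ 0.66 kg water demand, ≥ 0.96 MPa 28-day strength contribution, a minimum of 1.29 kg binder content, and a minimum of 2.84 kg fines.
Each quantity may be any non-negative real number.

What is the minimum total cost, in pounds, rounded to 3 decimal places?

£0.219

This is a linear program. Let x1 = kg of river sand, x2 = kg of GGBS, x3 = kg of limestone filler, x4 = kg of natural pozzolan, x5 = kg of silica fume.
Minimise 0.025x1 + 0.107x2 + 0.054x3 + 0.103x4 + 1.036x5 subject to:
  0.03x1 + 0.27x2 + 0.17x3 + 0.3x4 + 0.56x5 ≤ 0.66   (water demand)
  0.02x1 + 0.84x2 + 0.12x3 + 0.45x4 + 1.69x5 ≥ 0.96   (28-day strength contribution)
  1x2 + 1x4 + 1x5 ≥ 1.29   (binder content)
  0.03x1 + 1x2 + 1x3 + 1x4 + 1x5 ≥ 2.84   (fines)
  x1, x2, x3, x4, x5 ≥ 0.
At the optimum only GGBS, limestone filler, natural pozzolan are positive (river sand, silica fume = 0). There the 28-day strength contribution, binder content, fines constraints are tight.
Optimal quantities: GGBS = 0.4962 kg, limestone filler = 1.55 kg, natural pozzolan = 0.7938 kg.
Cost = 0.107·0.4962 + 0.054·1.55 + 0.103·0.7938 = 0.21855.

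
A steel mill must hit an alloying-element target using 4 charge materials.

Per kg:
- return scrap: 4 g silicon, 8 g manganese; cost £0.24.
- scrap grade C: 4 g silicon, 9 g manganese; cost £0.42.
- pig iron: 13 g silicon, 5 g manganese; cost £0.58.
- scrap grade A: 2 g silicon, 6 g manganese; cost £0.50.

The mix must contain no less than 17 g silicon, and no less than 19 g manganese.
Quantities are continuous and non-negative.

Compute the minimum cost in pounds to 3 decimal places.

£0.877

Let x1 = kg of return scrap, x2 = kg of scrap grade C, x3 = kg of pig iron, x4 = kg of scrap grade A.
Minimise 0.24x1 + 0.42x2 + 0.58x3 + 0.5x4 s.t.:
  4x1 + 4x2 + 13x3 + 2x4 ≥ 17   (silicon)
  8x1 + 9x2 + 5x3 + 6x4 ≥ 19   (manganese)
  x1, x2, x3, x4 ≥ 0.
The optimal basis is {return scrap, pig iron}; scrap grade C, scrap grade A drop out. Binding constraints: silicon and manganese.
So return scrap = 1.929 kg, pig iron = 0.7143 kg.
Objective = 0.24·1.929 + 0.58·0.7143 = 0.87725.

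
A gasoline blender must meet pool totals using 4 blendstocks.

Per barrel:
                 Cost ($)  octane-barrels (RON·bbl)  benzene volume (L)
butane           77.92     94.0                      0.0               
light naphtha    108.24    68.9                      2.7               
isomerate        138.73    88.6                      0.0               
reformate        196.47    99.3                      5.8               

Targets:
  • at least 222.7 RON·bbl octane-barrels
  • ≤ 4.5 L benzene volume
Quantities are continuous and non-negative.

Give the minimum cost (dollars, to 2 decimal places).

$184.60

Treat it as an LP. Let x1 = barrels of butane, x2 = barrels of light naphtha, x3 = barrels of isomerate, x4 = barrels of reformate.
min 77.92x1 + 108.24x2 + 138.73x3 + 196.47x4 with:
  94x1 + 68.9x2 + 88.6x3 + 99.3x4 ≥ 222.7   (octane-barrels)
  2.7x2 + 5.8x4 ≤ 4.5   (benzene volume)
  x1, x2, x3, x4 ≥ 0.
The cheapest feasible vertex uses only butane; light naphtha, isomerate, reformate are not used. The octane-barrels requirement is met with equality.
Optimal quantities: butane = 2.3691 barrels.
Hence cost = 77.92·2.3691 = $184.6003.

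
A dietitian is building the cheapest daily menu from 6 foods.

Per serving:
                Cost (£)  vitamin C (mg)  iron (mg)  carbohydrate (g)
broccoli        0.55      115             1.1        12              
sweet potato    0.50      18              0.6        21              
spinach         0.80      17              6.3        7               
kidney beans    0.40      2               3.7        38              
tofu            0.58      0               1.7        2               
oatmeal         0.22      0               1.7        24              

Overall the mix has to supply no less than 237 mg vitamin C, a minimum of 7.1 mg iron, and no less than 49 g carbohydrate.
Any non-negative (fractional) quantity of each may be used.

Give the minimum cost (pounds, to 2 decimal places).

£1.65

Let x1 = servings of broccoli, x2 = servings of sweet potato, x3 = servings of spinach, x4 = servings of kidney beans, x5 = servings of tofu, x6 = servings of oatmeal.
Minimise 0.55x1 + 0.5x2 + 0.8x3 + 0.4x4 + 0.58x5 + 0.22x6 with:
  115x1 + 18x2 + 17x3 + 2x4 ≥ 237   (vitamin C)
  1.1x1 + 0.6x2 + 6.3x3 + 3.7x4 + 1.7x5 + 1.7x6 ≥ 7.1   (iron)
  12x1 + 21x2 + 7x3 + 38x4 + 2x5 + 24x6 ≥ 49   (carbohydrate)
  x1, x2, x3, x4, x5, x6 ≥ 0.
At the optimum only broccoli, kidney beans are positive (sweet potato, spinach, tofu, oatmeal = 0). Binding constraints: vitamin C and iron.
That vertex is x1 = 2.038, x4 = 1.313.
Cost = 0.55·2.038 + 0.4·1.313 = 1.6461.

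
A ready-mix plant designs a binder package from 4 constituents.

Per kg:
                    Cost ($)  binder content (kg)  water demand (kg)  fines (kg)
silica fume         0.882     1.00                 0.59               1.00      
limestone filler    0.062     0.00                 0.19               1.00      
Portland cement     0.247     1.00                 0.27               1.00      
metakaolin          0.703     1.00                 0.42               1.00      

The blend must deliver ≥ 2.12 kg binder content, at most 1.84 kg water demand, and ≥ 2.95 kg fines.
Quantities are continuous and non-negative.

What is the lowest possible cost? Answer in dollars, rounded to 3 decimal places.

$0.575

Treat it as an LP. Let x1 = kg of silica fume, x2 = kg of limestone filler, x3 = kg of Portland cement, x4 = kg of metakaolin.
min 0.882x1 + 0.062x2 + 0.247x3 + 0.703x4 subject to:
  1x1 + 1x3 + 1x4 ≥ 2.12   (binder content)
  0.59x1 + 0.19x2 + 0.27x3 + 0.42x4 ≤ 1.84   (water demand)
  1x1 + 1x2 + 1x3 + 1x4 ≥ 2.95   (fines)
  x1, x2, x3, x4 ≥ 0.
The cheapest feasible vertex uses only limestone filler, Portland cement; silica fume, metakaolin are not used. The binder content and fines requirements are met with equality.
So limestone filler = 0.83 kg, Portland cement = 2.12 kg.
Hence cost = 0.062·0.83 + 0.247·2.12 = $0.57510.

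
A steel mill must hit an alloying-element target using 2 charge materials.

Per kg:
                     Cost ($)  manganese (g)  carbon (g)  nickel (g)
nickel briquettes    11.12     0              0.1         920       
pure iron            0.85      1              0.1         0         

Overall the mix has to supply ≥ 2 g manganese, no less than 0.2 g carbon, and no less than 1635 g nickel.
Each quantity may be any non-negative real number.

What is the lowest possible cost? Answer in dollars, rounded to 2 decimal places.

Let x1 = kg of nickel briquettes, x2 = kg of pure iron.
Minimise 11.12x1 + 0.85x2 s.t.:
  1x2 ≥ 2   (manganese)
  0.1x1 + 0.1x2 ≥ 0.2   (carbon)
  920x1 ≥ 1635   (nickel)
  x1, x2 ≥ 0.
Both inputs are positive at the optimum. Binding constraints: manganese and nickel.
That vertex is x1 = 1.777, x2 = 2.
Total cost: 11.12·1.777 + 0.85·2 = 21.4602.

$21.46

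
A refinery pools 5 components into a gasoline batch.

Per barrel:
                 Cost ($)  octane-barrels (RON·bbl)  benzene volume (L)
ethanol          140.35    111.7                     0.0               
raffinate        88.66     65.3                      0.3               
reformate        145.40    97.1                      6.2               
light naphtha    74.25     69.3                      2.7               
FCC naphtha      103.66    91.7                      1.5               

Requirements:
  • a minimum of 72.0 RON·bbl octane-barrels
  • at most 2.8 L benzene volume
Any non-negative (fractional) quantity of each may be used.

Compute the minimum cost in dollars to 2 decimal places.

Set it up as a linear program. Let x1 = barrels of ethanol, x2 = barrels of raffinate, x3 = barrels of reformate, x4 = barrels of light naphtha, x5 = barrels of FCC naphtha.
min 140.35x1 + 88.66x2 + 145.4x3 + 74.25x4 + 103.66x5 s.t.:
  111.7x1 + 65.3x2 + 97.1x3 + 69.3x4 + 91.7x5 ≥ 72   (octane-barrels)
  0.3x2 + 6.2x3 + 2.7x4 + 1.5x5 ≤ 2.8   (benzene volume)
  x1, x2, x3, x4, x5 ≥ 0.
At the optimum only light naphtha, FCC naphtha are positive (ethanol, raffinate, reformate = 0). The octane-barrels and benzene volume requirements are met with equality.
Solving gives x4 = 1.03564, x5 = 0.00250627.
Total cost: 74.25·1.03564 + 103.66·0.00250627 = 77.1561.

$77.16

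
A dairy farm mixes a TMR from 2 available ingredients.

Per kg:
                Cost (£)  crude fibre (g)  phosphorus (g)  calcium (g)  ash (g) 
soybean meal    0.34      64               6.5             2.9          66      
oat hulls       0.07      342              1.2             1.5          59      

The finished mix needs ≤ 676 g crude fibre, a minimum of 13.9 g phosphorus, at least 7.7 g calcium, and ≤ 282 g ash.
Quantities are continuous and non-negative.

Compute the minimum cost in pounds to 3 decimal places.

£0.738

Treat it as an LP. Let x1 = kg of soybean meal, x2 = kg of oat hulls.
min 0.34x1 + 0.07x2 s.t.:
  64x1 + 342x2 ≤ 676   (crude fibre)
  6.5x1 + 1.2x2 ≥ 13.9   (phosphorus)
  2.9x1 + 1.5x2 ≥ 7.7   (calcium)
  66x1 + 59x2 ≤ 282   (ash)
  x1, x2 ≥ 0.
Both inputs are positive at the optimum. Binding constraints: phosphorus and calcium.
Solving gives x1 = 1.852, x2 = 1.553.
Cost = 0.34·1.852 + 0.07·1.553 = 0.73839.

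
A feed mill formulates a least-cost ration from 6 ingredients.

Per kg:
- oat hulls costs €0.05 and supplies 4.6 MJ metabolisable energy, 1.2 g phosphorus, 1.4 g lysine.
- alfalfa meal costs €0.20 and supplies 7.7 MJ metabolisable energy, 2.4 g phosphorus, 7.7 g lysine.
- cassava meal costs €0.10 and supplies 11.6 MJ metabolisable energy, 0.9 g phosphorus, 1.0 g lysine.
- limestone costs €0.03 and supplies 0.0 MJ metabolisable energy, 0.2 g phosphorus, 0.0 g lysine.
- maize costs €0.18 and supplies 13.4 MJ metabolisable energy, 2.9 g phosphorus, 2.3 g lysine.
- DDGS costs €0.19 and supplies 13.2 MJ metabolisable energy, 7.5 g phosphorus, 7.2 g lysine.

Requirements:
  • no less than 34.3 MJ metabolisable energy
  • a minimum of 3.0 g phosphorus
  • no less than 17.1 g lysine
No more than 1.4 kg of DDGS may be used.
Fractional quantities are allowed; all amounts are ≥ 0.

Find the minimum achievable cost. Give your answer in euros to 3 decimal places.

Treat it as an LP. Let x1 = kg of oat hulls, x2 = kg of alfalfa meal, x3 = kg of cassava meal, x4 = kg of limestone, x5 = kg of maize, x6 = kg of DDGS.
min 0.05x1 + 0.2x2 + 0.1x3 + 0.03x4 + 0.18x5 + 0.19x6 s.t.:
  4.6x1 + 7.7x2 + 11.6x3 + 13.4x5 + 13.2x6 ≥ 34.3   (metabolisable energy)
  1.2x1 + 2.4x2 + 0.9x3 + 0.2x4 + 2.9x5 + 7.5x6 ≥ 3   (phosphorus)
  1.4x1 + 7.7x2 + 1x3 + 2.3x5 + 7.2x6 ≥ 17.1   (lysine)
  x6 ≤ 1.4
  x1, x2, x3, x4, x5, x6 ≥ 0.
At the optimum only oat hulls, alfalfa meal, DDGS are positive (cassava meal, limestone, maize = 0). Binding constraints: metabolisable energy, lysine, the DDGS cap.
That vertex is x1 = 2.75, x2 = 0.4117, x6 = 1.4.
Total cost: 0.05·2.75 + 0.2·0.4117 + 0.19·1.4 = 0.48584.

€0.486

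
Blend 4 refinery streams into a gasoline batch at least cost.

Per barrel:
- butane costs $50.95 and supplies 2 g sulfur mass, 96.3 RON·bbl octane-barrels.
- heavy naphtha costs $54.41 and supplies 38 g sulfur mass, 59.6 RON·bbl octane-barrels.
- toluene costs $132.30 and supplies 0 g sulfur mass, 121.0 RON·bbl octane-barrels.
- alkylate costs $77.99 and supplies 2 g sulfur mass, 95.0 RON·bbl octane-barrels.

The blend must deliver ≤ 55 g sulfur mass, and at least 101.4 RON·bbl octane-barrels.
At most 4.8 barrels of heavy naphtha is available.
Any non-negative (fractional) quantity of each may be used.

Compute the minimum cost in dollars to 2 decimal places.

Let x1 = barrels of butane, x2 = barrels of heavy naphtha, x3 = barrels of toluene, x4 = barrels of alkylate.
Minimise 50.95x1 + 54.41x2 + 132.3x3 + 77.99x4 subject to:
  2x1 + 38x2 + 2x4 ≤ 55   (sulfur mass)
  96.3x1 + 59.6x2 + 121x3 + 95x4 ≥ 101.4   (octane-barrels)
  x2 ≤ 4.8
  x1, x2, x3, x4 ≥ 0.
At the optimum only butane is positive (heavy naphtha, toluene, alkylate = 0). The octane-barrels requirement is met with equality.
Optimal quantities: butane = 1.053 barrels.
Total cost: 50.95·1.053 = 53.6504.

$53.65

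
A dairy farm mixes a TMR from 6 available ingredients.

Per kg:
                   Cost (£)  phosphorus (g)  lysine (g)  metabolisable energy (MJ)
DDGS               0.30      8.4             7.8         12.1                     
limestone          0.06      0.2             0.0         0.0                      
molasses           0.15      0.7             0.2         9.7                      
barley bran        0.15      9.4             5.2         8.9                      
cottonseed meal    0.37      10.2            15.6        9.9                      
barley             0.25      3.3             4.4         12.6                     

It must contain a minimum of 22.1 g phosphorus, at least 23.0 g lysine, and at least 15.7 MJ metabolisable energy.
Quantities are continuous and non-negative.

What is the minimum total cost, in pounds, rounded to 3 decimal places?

£0.577

This is a linear program. Let x1 = kg of DDGS, x2 = kg of limestone, x3 = kg of molasses, x4 = kg of barley bran, x5 = kg of cottonseed meal, x6 = kg of barley.
min 0.3x1 + 0.06x2 + 0.15x3 + 0.15x4 + 0.37x5 + 0.25x6 subject to:
  8.4x1 + 0.2x2 + 0.7x3 + 9.4x4 + 10.2x5 + 3.3x6 ≥ 22.1   (phosphorus)
  7.8x1 + 0.2x3 + 5.2x4 + 15.6x5 + 4.4x6 ≥ 23   (lysine)
  12.1x1 + 9.7x3 + 8.9x4 + 9.9x5 + 12.6x6 ≥ 15.7   (metabolisable energy)
  x1, x2, x3, x4, x5, x6 ≥ 0.
At the optimum only barley bran, cottonseed meal are positive (DDGS, limestone, molasses, barley = 0). There the phosphorus and lysine constraints are tight.
So barley bran = 1.177 kg, cottonseed meal = 1.082 kg.
Total cost: 0.15·1.177 + 0.37·1.082 = 0.57689.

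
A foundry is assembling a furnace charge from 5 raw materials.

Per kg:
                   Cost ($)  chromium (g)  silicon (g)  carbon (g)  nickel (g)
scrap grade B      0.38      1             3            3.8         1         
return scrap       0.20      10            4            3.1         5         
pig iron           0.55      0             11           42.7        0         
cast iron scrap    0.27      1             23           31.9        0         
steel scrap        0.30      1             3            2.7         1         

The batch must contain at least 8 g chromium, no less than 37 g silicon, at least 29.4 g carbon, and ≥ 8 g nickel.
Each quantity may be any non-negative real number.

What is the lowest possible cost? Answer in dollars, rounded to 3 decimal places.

Let x1 = kg of scrap grade B, x2 = kg of return scrap, x3 = kg of pig iron, x4 = kg of cast iron scrap, x5 = kg of steel scrap.
min 0.38x1 + 0.2x2 + 0.55x3 + 0.27x4 + 0.3x5 with:
  1x1 + 10x2 + 1x4 + 1x5 ≥ 8   (chromium)
  3x1 + 4x2 + 11x3 + 23x4 + 3x5 ≥ 37   (silicon)
  3.8x1 + 3.1x2 + 42.7x3 + 31.9x4 + 2.7x5 ≥ 29.4   (carbon)
  1x1 + 5x2 + 1x5 ≥ 8   (nickel)
  x1, x2, x3, x4, x5 ≥ 0.
The minimum-cost mix takes nothing from scrap grade B, pig iron, steel scrap — only return scrap, cast iron scrap. Binding constraints: silicon and nickel.
So return scrap = 1.6 kg, cast iron scrap = 1.33 kg.
Cost = 0.2·1.6 + 0.27·1.33 = 0.67910.

$0.679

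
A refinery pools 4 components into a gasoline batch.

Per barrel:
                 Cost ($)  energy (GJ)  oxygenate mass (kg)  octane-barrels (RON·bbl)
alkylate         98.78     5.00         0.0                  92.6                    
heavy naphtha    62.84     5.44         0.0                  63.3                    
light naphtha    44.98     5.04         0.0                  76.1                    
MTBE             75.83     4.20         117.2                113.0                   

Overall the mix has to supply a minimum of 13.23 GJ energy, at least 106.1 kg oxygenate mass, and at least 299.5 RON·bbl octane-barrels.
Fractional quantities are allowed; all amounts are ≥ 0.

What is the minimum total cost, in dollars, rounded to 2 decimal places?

Let x1 = barrels of alkylate, x2 = barrels of heavy naphtha, x3 = barrels of light naphtha, x4 = barrels of MTBE.
min 98.78x1 + 62.84x2 + 44.98x3 + 75.83x4 subject to:
  5x1 + 5.44x2 + 5.04x3 + 4.2x4 ≥ 13.23   (energy)
  117.2x4 ≥ 106.1   (oxygenate mass)
  92.6x1 + 63.3x2 + 76.1x3 + 113x4 ≥ 299.5   (octane-barrels)
  x1, x2, x3, x4 ≥ 0.
The optimal basis is {light naphtha, MTBE}; alkylate, heavy naphtha drop out. The oxygenate mass and octane-barrels requirements are met with equality.
Solving gives x3 = 2.5914, x4 = 0.90529.
Objective = 44.98·2.5914 + 75.83·0.90529 = 185.2093.

$185.21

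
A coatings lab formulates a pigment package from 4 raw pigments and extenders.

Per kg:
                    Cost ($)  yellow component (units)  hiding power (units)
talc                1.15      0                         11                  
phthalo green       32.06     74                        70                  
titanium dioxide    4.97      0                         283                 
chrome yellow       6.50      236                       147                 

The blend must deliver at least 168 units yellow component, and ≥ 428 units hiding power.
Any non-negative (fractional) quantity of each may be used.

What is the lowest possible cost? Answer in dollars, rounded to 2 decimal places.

$10.31

This is a linear program. Let x1 = kg of talc, x2 = kg of phthalo green, x3 = kg of titanium dioxide, x4 = kg of chrome yellow.
Minimize 1.15x1 + 32.06x2 + 4.97x3 + 6.5x4 subject to:
  74x2 + 236x4 ≥ 168   (yellow component)
  11x1 + 70x2 + 283x3 + 147x4 ≥ 428   (hiding power)
  x1, x2, x3, x4 ≥ 0.
The minimum-cost mix takes nothing from talc, phthalo green — only titanium dioxide, chrome yellow. The yellow component and hiding power requirements are met with equality.
That vertex is x3 = 1.143, x4 = 0.7119.
Objective = 4.97·1.143 + 6.5·0.7119 = 10.3081.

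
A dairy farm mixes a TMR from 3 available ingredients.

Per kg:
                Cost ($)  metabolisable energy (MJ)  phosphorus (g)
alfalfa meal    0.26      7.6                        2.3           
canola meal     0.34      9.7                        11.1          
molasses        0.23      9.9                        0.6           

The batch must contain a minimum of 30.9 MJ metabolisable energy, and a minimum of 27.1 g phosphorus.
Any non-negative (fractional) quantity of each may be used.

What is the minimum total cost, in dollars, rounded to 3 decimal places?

Let x1 = kg of alfalfa meal, x2 = kg of canola meal, x3 = kg of molasses.
Minimize 0.26x1 + 0.34x2 + 0.23x3 subject to:
  7.6x1 + 9.7x2 + 9.9x3 ≥ 30.9   (metabolisable energy)
  2.3x1 + 11.1x2 + 0.6x3 ≥ 27.1   (phosphorus)
  x1, x2, x3 ≥ 0.
The optimal basis is {canola meal, molasses}; alfalfa meal drops out. Binding constraints: metabolisable energy and phosphorus.
That vertex is x2 = 2.4, x3 = 0.7699.
Cost = 0.34·2.4 + 0.23·0.7699 = 0.99308.

$0.993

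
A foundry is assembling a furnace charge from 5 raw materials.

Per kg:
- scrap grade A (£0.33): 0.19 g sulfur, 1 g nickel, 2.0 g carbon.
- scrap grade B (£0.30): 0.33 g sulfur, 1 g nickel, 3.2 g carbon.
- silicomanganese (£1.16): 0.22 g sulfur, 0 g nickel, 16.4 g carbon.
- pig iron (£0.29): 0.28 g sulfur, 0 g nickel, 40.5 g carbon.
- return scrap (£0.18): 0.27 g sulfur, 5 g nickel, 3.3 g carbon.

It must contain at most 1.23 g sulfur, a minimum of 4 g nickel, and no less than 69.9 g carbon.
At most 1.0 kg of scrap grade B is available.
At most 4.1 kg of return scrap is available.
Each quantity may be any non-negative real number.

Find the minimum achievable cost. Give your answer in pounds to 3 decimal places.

£0.626

Let x1 = kg of scrap grade A, x2 = kg of scrap grade B, x3 = kg of silicomanganese, x4 = kg of pig iron, x5 = kg of return scrap.
Minimise 0.33x1 + 0.3x2 + 1.16x3 + 0.29x4 + 0.18x5 with:
  0.19x1 + 0.33x2 + 0.22x3 + 0.28x4 + 0.27x5 ≤ 1.23   (sulfur)
  1x1 + 1x2 + 5x5 ≥ 4   (nickel)
  2x1 + 3.2x2 + 16.4x3 + 40.5x4 + 3.3x5 ≥ 69.9   (carbon)
  x2 ≤ 1
  x5 ≤ 4.1
  x1, x2, x3, x4, x5 ≥ 0.
The optimal basis is {pig iron, return scrap}; scrap grade A, scrap grade B, silicomanganese drop out. Binding constraints: nickel and carbon.
Optimal quantities: pig iron = 1.661 kg, return scrap = 0.8 kg.
Hence cost = 0.29·1.661 + 0.18·0.8 = £0.62569.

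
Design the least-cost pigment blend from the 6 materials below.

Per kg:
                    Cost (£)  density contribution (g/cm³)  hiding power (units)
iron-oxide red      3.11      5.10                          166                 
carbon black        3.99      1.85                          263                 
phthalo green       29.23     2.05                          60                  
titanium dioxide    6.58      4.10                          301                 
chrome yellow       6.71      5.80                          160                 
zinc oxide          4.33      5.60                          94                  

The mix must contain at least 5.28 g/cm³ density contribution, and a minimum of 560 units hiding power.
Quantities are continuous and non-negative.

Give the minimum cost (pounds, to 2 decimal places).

£8.70

Let x1 = kg of iron-oxide red, x2 = kg of carbon black, x3 = kg of phthalo green, x4 = kg of titanium dioxide, x5 = kg of chrome yellow, x6 = kg of zinc oxide.
Minimise 3.11x1 + 3.99x2 + 29.23x3 + 6.58x4 + 6.71x5 + 4.33x6 s.t.:
  5.1x1 + 1.85x2 + 2.05x3 + 4.1x4 + 5.8x5 + 5.6x6 ≥ 5.28   (density contribution)
  166x1 + 263x2 + 60x3 + 301x4 + 160x5 + 94x6 ≥ 560   (hiding power)
  x1, x2, x3, x4, x5, x6 ≥ 0.
At the optimum only iron-oxide red, carbon black are positive (phthalo green, titanium dioxide, chrome yellow, zinc oxide = 0). Binding constraints: density contribution and hiding power.
So iron-oxide red = 0.341 kg, carbon black = 1.914 kg.
Total cost: 3.11·0.341 + 3.99·1.914 = 8.6974.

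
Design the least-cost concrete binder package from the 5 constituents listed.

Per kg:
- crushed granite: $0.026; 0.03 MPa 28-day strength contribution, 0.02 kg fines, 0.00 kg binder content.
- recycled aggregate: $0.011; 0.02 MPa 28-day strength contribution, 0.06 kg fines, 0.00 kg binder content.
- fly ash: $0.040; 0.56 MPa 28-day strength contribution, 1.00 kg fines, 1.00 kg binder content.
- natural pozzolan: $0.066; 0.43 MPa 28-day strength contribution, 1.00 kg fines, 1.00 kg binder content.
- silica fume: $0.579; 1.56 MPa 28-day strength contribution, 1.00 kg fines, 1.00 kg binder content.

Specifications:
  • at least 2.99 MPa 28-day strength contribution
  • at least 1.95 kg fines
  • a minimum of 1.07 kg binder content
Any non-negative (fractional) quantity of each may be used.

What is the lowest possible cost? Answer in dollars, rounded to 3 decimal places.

Let x1 = kg of crushed granite, x2 = kg of recycled aggregate, x3 = kg of fly ash, x4 = kg of natural pozzolan, x5 = kg of silica fume.
Minimise 0.026x1 + 0.011x2 + 0.04x3 + 0.066x4 + 0.579x5 s.t.:
  0.03x1 + 0.02x2 + 0.56x3 + 0.43x4 + 1.56x5 ≥ 2.99   (28-day strength contribution)
  0.02x1 + 0.06x2 + 1x3 + 1x4 + 1x5 ≥ 1.95   (fines)
  1x3 + 1x4 + 1x5 ≥ 1.07   (binder content)
  x1, x2, x3, x4, x5 ≥ 0.
At the optimum only fly ash is positive (crushed granite, recycled aggregate, natural pozzolan, silica fume = 0). The 28-day strength contribution requirement is met with equality.
Optimal quantities: fly ash = 5.339 kg.
Hence cost = 0.04·5.339 = $0.21356.

$0.214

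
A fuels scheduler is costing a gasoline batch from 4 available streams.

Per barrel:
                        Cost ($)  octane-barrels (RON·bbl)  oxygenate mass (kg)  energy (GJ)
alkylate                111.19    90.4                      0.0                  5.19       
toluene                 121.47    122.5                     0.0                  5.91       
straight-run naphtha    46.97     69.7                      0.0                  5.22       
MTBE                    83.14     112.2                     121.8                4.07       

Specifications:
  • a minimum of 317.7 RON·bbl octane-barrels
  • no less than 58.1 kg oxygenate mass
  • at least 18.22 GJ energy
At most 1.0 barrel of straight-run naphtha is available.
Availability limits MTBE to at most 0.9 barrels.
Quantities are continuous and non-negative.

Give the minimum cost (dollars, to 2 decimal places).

$313.70

Let x1 = barrels of alkylate, x2 = barrels of toluene, x3 = barrels of straight-run naphtha, x4 = barrels of MTBE.
Minimize 111.19x1 + 121.47x2 + 46.97x3 + 83.14x4 s.t.:
  90.4x1 + 122.5x2 + 69.7x3 + 112.2x4 ≥ 317.7   (octane-barrels)
  121.8x4 ≥ 58.1   (oxygenate mass)
  5.19x1 + 5.91x2 + 5.22x3 + 4.07x4 ≥ 18.22   (energy)
  x3 ≤ 1
  x4 ≤ 0.9
  x1, x2, x3, x4 ≥ 0.
The minimum-cost mix takes nothing from alkylate — only toluene, straight-run naphtha, MTBE. Binding constraints: energy, the straight-run naphtha cap, the MTBE cap.
Solving gives x2 = 1.57986, x3 = 1, x4 = 0.9.
Objective = 121.47·1.57986 + 46.97·1 + 83.14·0.9 = 313.7016.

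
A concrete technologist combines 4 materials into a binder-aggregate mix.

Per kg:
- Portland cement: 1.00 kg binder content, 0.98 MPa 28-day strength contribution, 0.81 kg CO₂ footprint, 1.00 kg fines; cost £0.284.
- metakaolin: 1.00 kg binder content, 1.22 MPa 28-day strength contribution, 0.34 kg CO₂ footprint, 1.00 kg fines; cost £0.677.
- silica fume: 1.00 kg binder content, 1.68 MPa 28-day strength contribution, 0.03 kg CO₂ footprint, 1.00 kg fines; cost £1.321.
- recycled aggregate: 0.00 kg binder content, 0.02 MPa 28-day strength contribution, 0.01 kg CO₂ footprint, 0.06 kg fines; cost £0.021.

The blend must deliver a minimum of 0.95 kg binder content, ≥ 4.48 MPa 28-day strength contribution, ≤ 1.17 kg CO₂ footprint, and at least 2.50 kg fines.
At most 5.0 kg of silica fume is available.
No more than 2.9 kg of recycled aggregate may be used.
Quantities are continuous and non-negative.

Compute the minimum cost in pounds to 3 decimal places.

£2.556

Set it up as a linear program. Let x1 = kg of Portland cement, x2 = kg of metakaolin, x3 = kg of silica fume, x4 = kg of recycled aggregate.
Minimize 0.284x1 + 0.677x2 + 1.321x3 + 0.021x4 subject to:
  1x1 + 1x2 + 1x3 ≥ 0.95   (binder content)
  0.98x1 + 1.22x2 + 1.68x3 + 0.02x4 ≥ 4.48   (28-day strength contribution)
  0.81x1 + 0.34x2 + 0.03x3 + 0.01x4 ≤ 1.17   (CO₂ footprint)
  1x1 + 1x2 + 1x3 + 0.06x4 ≥ 2.5   (fines)
  x3 ≤ 5
  x4 ≤ 2.9
  x1, x2, x3, x4 ≥ 0.
At the optimum only metakaolin, silica fume are positive (Portland cement, recycled aggregate = 0). There the 28-day strength contribution and CO₂ footprint constraints are tight.
So metakaolin = 3.4254 kg, silica fume = 0.1792 kg.
Cost = 0.677·3.4254 + 1.321·0.1792 = 2.55572.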